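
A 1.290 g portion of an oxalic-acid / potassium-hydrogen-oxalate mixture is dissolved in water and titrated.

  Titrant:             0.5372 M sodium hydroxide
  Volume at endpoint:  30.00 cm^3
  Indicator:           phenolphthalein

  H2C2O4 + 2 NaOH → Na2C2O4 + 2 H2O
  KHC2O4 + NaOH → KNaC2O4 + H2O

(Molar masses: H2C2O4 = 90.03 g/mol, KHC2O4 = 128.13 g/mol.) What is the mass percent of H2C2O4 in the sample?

32.54 %

n(NaOH) = 0.03000 × 0.5372 = 0.01612 mol
Let x = n(H2C2O4), y = n(KHC2O4).
Titrant: 2x + 1y = 0.01612;  mass: 90.03x + 128.13y = 1.290
Solving, x = 4.662 × 10^-3 mol, y = 6.792 × 10^-3 mol
mass of H2C2O4 = 4.662 × 10^-3 × 90.03 = 0.4197 g
% H2C2O4 = 0.4197 / 1.290 × 100 = 32.54 %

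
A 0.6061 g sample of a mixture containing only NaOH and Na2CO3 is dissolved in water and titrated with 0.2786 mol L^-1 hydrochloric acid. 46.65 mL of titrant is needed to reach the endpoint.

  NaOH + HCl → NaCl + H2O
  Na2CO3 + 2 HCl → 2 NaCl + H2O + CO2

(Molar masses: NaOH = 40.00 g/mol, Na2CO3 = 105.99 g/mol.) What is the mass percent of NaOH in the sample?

41.98 %

n(HCl) = 0.04665 × 0.2786 = 0.01300 mol
Let x = n(NaOH), y = n(Na2CO3).
Titrant: 1x + 2y = 0.01300;  mass: 40.00x + 105.99y = 0.6061
Solving, x = 6.361 × 10^-3 mol, y = 3.318 × 10^-3 mol
mass of NaOH = 6.361 × 10^-3 × 40.00 = 0.2544 g
% NaOH = 0.2544 / 0.6061 × 100 = 41.98 %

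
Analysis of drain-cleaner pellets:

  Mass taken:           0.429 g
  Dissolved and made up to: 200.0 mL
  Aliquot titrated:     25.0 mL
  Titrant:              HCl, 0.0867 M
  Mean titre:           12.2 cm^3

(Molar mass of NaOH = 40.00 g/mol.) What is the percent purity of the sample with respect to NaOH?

NaOH + HCl → NaCl + H2O
n(HCl) per titration = 0.0122 × 0.0867 = 1.06 × 10^-3 mol
n(NaOH) in each aliquot = 1.06 × 10^-3 mol (1:1 ratio)
n(NaOH) in the whole flask = 1.06 × 10^-3 × 200.0/25.0 = 8.46 × 10^-3 mol
mass of NaOH = 8.46 × 10^-3 × 40.00 = 0.338 g
% NaOH = 0.338 / 0.429 × 100 = 78.9 %

78.9 %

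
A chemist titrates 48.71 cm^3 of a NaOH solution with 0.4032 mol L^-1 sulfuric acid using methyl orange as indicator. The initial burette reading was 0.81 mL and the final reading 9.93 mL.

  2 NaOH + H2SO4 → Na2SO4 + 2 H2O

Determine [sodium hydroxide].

0.1510 mol/L

n(H2SO4) = 0.009120 L × 0.4032 mol/L = 3.677 × 10^-3 mol
From the 2:1 mole ratio, n(NaOH) = 2/1 × 3.677 × 10^-3 = 7.354 × 10^-3 mol
[NaOH] = 7.354 × 10^-3 mol / 0.04871 L = 0.1510 mol/L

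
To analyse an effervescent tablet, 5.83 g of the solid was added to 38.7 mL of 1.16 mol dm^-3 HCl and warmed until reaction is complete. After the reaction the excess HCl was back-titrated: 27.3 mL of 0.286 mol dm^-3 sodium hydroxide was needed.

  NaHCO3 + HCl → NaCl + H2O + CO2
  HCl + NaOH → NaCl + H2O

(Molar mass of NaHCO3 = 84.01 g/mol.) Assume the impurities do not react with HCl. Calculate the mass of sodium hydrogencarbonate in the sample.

3.12 g

n(HCl) added = 0.0387 × 1.16 = 0.0449 mol
n(NaOH) used in back-titration = 0.0273 × 0.286 = 7.81 × 10^-3 mol
n(HCl) left over = 7.81 × 10^-3 mol (1:1 ratio)
n(HCl) consumed by analyte = 0.0449 − 7.81 × 10^-3 = 0.0371 mol
n(NaHCO3) = 0.0371 mol (1:1 ratio)
mass of NaHCO3 = 0.0371 × 84.01 = 3.12 g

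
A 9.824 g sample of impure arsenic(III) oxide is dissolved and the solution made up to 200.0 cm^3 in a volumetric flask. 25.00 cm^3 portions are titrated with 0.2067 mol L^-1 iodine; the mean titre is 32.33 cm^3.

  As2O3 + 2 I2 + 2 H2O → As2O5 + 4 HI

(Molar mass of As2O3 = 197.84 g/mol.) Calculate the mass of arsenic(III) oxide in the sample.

5.288 g

n(I2) per titration = 0.03233 × 0.2067 = 6.683 × 10^-3 mol
From the 1:2 ratio, n(As2O3) in each aliquot = 1/2 × 6.683 × 10^-3 = 3.341 × 10^-3 mol
n(As2O3) in the whole flask = 3.341 × 10^-3 × 200.0/25.00 = 0.02673 mol
mass of As2O3 = 0.02673 × 197.84 = 5.288 g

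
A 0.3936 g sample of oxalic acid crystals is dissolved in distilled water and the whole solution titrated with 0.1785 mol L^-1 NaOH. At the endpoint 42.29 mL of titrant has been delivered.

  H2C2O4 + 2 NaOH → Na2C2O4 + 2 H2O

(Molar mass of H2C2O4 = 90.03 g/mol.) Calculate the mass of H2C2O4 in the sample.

n(NaOH) = 0.04229 L × 0.1785 mol/L = 7.549 × 10^-3 mol
From the 1:2 ratio, n(H2C2O4) = 1/2 × 7.549 × 10^-3 = 3.774 × 10^-3 mol
mass of H2C2O4 = 3.774 × 10^-3 × 90.03 g/mol = 0.3398 g

0.3398 g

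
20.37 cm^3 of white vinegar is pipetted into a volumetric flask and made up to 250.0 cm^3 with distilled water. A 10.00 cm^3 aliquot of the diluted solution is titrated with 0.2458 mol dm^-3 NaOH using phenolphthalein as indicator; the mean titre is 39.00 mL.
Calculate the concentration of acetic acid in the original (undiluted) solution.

CH3COOH + NaOH → CH3COONa + H2O
n(NaOH) = 0.03900 × 0.2458 = 9.586 × 10^-3 mol
n(CH3COOH) in the aliquot = 9.586 × 10^-3 mol (1:1 ratio)
[CH3COOH]_dilute = 9.586 × 10^-3 / 0.01000 = 0.9586 mol/L
Dilution factor = 250.0 / 20.37 = 12.27
[CH3COOH]_stock = 0.9586 × 12.27 = 11.77 mol/L

11.77 mol/L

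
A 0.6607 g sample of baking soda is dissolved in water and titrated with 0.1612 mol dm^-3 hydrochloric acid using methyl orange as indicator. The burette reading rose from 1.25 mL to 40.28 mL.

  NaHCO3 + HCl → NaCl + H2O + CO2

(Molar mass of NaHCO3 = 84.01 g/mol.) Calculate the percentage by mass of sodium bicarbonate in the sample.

80.00 %

n(HCl) = 0.03903 L × 0.1612 mol/L = 6.292 × 10^-3 mol
n(NaHCO3) = 6.292 × 10^-3 mol (1:1 ratio)
mass of NaHCO3 = 6.292 × 10^-3 × 84.01 g/mol = 0.5286 g
% NaHCO3 = 0.5286 / 0.6607 × 100 = 80.00 %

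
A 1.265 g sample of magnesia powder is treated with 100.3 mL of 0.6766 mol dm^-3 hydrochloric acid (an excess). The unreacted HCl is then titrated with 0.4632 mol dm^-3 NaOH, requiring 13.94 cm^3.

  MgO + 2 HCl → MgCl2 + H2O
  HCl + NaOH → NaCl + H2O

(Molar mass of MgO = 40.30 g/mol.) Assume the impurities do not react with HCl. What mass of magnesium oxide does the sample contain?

1.237 g

n(HCl) added = 0.1003 × 0.6766 = 0.06786 mol
n(NaOH) used in back-titration = 0.01394 × 0.4632 = 6.457 × 10^-3 mol
n(HCl) left over = 6.457 × 10^-3 mol (1:1 ratio)
n(HCl) consumed by analyte = 0.06786 − 6.457 × 10^-3 = 0.06141 mol
From the 1:2 ratio, n(MgO) = 1/2 × 0.06141 = 0.03070 mol
mass of MgO = 0.03070 × 40.30 = 1.237 g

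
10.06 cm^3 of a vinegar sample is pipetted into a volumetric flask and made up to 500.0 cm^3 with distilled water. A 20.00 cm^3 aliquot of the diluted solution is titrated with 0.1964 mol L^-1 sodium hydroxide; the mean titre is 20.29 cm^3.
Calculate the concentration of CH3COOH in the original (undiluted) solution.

9.903 mol/L

CH3COOH + NaOH → CH3COONa + H2O
n(NaOH) = 0.02029 × 0.1964 = 3.985 × 10^-3 mol
n(CH3COOH) in the aliquot = 3.985 × 10^-3 mol (1:1 ratio)
[CH3COOH]_dilute = 3.985 × 10^-3 / 0.02000 = 0.1992 mol/L
Dilution factor = 500.0 / 10.06 = 49.70
[CH3COOH]_stock = 0.1992 × 49.70 = 9.903 mol/L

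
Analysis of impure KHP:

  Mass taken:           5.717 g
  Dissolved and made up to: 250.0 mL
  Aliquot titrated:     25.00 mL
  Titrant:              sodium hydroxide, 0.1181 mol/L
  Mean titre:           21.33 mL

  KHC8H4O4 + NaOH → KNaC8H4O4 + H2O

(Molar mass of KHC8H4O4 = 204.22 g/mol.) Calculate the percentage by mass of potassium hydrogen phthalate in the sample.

89.99 %

n(NaOH) per titration = 0.02133 × 0.1181 = 2.519 × 10^-3 mol
n(KHC8H4O4) in each aliquot = 2.519 × 10^-3 mol (1:1 ratio)
n(KHC8H4O4) in the whole flask = 2.519 × 10^-3 × 250.0/25.00 = 0.02519 mol
mass of KHC8H4O4 = 0.02519 × 204.22 = 5.144 g
% KHC8H4O4 = 5.144 / 5.717 × 100 = 89.99 %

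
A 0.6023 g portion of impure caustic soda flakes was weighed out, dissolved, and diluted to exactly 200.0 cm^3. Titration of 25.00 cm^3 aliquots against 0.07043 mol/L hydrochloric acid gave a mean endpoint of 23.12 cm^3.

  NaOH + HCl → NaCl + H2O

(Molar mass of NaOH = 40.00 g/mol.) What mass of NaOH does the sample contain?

0.5211 g

n(HCl) per titration = 0.02312 × 0.07043 = 1.628 × 10^-3 mol
n(NaOH) in each aliquot = 1.628 × 10^-3 mol (1:1 ratio)
n(NaOH) in the whole flask = 1.628 × 10^-3 × 200.0/25.00 = 0.01303 mol
mass of NaOH = 0.01303 × 40.00 = 0.5211 g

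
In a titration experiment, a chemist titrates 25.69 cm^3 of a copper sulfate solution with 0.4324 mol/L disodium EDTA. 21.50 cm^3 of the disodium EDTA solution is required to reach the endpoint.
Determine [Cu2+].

0.3619 mol/L

Cu^2+ + EDTA^4- → [Cu(EDTA)]^2-
n(EDTA) = 0.02150 L × 0.4324 mol/L = 9.297 × 10^-3 mol
n(Cu2+) = 9.297 × 10^-3 mol (1:1 mole ratio)
[Cu2+] = 9.297 × 10^-3 mol / 0.02569 L = 0.3619 mol/L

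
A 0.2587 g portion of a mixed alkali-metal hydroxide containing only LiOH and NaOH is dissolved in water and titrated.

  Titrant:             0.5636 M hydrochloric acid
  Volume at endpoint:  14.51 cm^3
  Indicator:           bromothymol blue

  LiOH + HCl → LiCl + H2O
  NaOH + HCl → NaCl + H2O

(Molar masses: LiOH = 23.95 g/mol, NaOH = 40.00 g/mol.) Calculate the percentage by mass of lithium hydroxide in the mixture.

39.46 %

n(HCl) = 0.01451 × 0.5636 = 8.178 × 10^-3 mol
Let x = n(LiOH), y = n(NaOH).
Titrant: 1x + 1y = 8.178 × 10^-3;  mass: 23.95x + 40.00y = 0.2587
Solving, x = 4.263 × 10^-3 mol, y = 3.915 × 10^-3 mol
mass of LiOH = 4.263 × 10^-3 × 23.95 = 0.1021 g
% LiOH = 0.1021 / 0.2587 × 100 = 39.46 %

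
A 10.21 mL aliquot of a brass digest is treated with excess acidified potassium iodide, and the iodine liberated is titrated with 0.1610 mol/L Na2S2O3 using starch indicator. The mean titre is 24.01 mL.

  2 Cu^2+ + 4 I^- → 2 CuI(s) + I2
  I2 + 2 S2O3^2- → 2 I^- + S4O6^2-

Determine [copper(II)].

0.3786 mol/L

n(S2O3^2-) = 0.02401 × 0.1610 = 3.866 × 10^-3 mol
n(I2) = n(S2O3^2-)/2 = 1.933 × 10^-3 mol
From the 2:1 ratio, n(Cu2+) in the aliquot = 2/1 × 1.933 × 10^-3 = 3.866 × 10^-3 mol
[Cu2+] = 3.866 × 10^-3 / 0.01021 = 0.3786 mol/L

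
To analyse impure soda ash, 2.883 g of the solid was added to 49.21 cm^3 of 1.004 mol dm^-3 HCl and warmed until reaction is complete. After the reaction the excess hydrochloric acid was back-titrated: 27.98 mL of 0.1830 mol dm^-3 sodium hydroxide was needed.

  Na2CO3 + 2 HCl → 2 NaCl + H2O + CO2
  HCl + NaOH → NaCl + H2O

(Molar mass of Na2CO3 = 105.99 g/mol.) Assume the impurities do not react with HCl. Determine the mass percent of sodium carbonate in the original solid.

81.41 %

n(HCl) added = 0.04921 × 1.004 = 0.04941 mol
n(NaOH) used in back-titration = 0.02798 × 0.1830 = 5.120 × 10^-3 mol
n(HCl) left over = 5.120 × 10^-3 mol (1:1 ratio)
n(HCl) consumed by analyte = 0.04941 − 5.120 × 10^-3 = 0.04429 mol
From the 1:2 ratio, n(Na2CO3) = 1/2 × 0.04429 = 0.02214 mol
mass of Na2CO3 = 0.02214 × 105.99 = 2.347 g
% Na2CO3 = 2.347 / 2.883 × 100 = 81.41 %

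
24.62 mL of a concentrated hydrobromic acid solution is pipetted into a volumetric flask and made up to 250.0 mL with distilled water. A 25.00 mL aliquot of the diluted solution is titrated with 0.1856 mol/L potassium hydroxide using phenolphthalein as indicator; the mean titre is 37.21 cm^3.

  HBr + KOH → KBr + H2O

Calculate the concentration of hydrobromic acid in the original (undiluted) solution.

n(KOH) = 0.03721 × 0.1856 = 6.906 × 10^-3 mol
n(HBr) in the aliquot = 6.906 × 10^-3 mol (1:1 ratio)
[HBr]_dilute = 6.906 × 10^-3 / 0.02500 = 0.2762 mol/L
Dilution factor = 250.0 / 24.62 = 10.15
[HBr]_stock = 0.2762 × 10.15 = 2.805 mol/L

2.805 mol/L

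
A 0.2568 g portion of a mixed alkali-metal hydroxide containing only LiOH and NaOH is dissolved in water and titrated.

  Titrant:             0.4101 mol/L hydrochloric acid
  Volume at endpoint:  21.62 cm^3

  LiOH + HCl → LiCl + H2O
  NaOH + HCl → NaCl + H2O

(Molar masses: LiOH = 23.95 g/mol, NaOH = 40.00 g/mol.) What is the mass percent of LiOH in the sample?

n(HCl) = 0.02162 × 0.4101 = 8.866 × 10^-3 mol
Let x = n(LiOH), y = n(NaOH).
Titrant: 1x + 1y = 8.866 × 10^-3;  mass: 23.95x + 40.00y = 0.2568
Solving, x = 6.097 × 10^-3 mol, y = 2.770 × 10^-3 mol
mass of LiOH = 6.097 × 10^-3 × 23.95 = 0.1460 g
% LiOH = 0.1460 / 0.2568 × 100 = 56.86 %

56.86 %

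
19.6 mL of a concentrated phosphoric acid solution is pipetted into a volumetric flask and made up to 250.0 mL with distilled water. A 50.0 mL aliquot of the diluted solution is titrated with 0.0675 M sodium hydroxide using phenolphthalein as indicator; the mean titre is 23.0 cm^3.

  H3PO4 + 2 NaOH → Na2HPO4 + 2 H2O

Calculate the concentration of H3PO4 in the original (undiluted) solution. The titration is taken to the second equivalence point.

0.198 M

n(NaOH) = 0.0230 × 0.0675 = 1.55 × 10^-3 mol
From the 1:2 ratio, n(H3PO4) in the aliquot = 1/2 × 1.55 × 10^-3 = 7.76 × 10^-4 mol
[H3PO4]_dilute = 7.76 × 10^-4 / 0.0500 = 0.0155 mol/L
Dilution factor = 250.0 / 19.6 = 12.76
[H3PO4]_stock = 0.0155 × 12.76 = 0.198 mol/L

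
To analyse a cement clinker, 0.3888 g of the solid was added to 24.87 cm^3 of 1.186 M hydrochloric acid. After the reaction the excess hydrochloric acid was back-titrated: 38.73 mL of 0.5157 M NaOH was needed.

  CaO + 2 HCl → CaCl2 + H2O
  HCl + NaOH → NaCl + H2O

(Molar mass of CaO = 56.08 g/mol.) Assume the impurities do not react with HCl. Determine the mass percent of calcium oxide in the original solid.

n(HCl) added = 0.02487 × 1.186 = 0.02950 mol
n(NaOH) used in back-titration = 0.03873 × 0.5157 = 0.01997 mol
n(HCl) left over = 0.01997 mol (1:1 ratio)
n(HCl) consumed by analyte = 0.02950 − 0.01997 = 9.523 × 10^-3 mol
From the 1:2 ratio, n(CaO) = 1/2 × 9.523 × 10^-3 = 4.761 × 10^-3 mol
mass of CaO = 4.761 × 10^-3 × 56.08 = 0.2670 g
% CaO = 0.2670 / 0.3888 × 100 = 68.68 %

68.68 %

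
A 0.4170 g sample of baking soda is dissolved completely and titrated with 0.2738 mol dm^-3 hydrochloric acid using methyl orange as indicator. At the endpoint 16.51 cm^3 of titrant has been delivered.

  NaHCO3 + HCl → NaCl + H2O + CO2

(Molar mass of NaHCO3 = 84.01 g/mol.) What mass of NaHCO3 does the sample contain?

n(HCl) = 0.01651 L × 0.2738 mol/L = 4.520 × 10^-3 mol
n(NaHCO3) = 4.520 × 10^-3 mol (1:1 ratio)
mass of NaHCO3 = 4.520 × 10^-3 × 84.01 g/mol = 0.3798 g

0.3798 g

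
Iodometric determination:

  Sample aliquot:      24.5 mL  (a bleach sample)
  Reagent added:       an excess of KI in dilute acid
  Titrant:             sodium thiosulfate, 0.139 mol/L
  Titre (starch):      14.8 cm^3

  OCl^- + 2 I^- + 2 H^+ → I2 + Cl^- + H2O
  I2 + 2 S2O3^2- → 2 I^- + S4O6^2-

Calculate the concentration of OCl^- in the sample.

0.0420 mol/L

n(S2O3^2-) = 0.0148 × 0.139 = 2.06 × 10^-3 mol
n(I2) = n(S2O3^2-)/2 = 1.03 × 10^-3 mol
n(OCl^-) in the aliquot = 1.03 × 10^-3 mol (1:1 ratio)
[OCl^-] = 1.03 × 10^-3 / 0.0245 = 0.0420 mol/L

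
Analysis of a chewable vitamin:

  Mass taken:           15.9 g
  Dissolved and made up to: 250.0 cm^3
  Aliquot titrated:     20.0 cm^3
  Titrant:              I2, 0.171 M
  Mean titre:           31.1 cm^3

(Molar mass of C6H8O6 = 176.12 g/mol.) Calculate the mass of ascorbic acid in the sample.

C6H8O6 + I2 → C6H6O6 + 2 HI
n(I2) per titration = 0.0311 × 0.171 = 5.32 × 10^-3 mol
n(C6H8O6) in each aliquot = 5.32 × 10^-3 mol (1:1 ratio)
n(C6H8O6) in the whole flask = 5.32 × 10^-3 × 250.0/20.0 = 0.0665 mol
mass of C6H8O6 = 0.0665 × 176.12 = 11.7 g

11.7 g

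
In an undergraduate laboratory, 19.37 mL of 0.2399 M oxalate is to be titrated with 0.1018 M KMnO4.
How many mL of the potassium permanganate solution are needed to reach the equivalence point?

18.26 mL

2 MnO4^- + 5 C2O4^2- + 16 H^+ → 2 Mn^2+ + 10 CO2 + 8 H2O
n(C2O4^2-) = 0.01937 L × 0.2399 mol/L = 4.647 × 10^-3 mol
From the 2:5 stoichiometry, n(KMnO4) = 2/5 × 4.647 × 10^-3 = 1.859 × 10^-3 mol
V(KMnO4) = 1.859 × 10^-3 mol / 0.1018 mol/L = 0.01826 L = 18.26 mL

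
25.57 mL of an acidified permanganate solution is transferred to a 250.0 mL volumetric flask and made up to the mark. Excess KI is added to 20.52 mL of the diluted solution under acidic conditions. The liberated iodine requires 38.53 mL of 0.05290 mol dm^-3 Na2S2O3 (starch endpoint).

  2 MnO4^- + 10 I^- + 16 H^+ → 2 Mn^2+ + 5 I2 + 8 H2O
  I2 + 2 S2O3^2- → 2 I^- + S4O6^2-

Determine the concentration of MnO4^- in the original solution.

n(S2O3^2-) = 0.03853 × 0.05290 = 2.038 × 10^-3 mol
n(I2) = n(S2O3^2-)/2 = 1.019 × 10^-3 mol
From the 2:5 ratio, n(MnO4^-) in the aliquot = 2/5 × 1.019 × 10^-3 = 4.076 × 10^-4 mol
[MnO4^-]_dilute = 4.076 × 10^-4 / 0.02052 = 0.01987 mol/L
[MnO4^-]_original = 0.01987 × 250.0/25.57 = 0.1942 mol/L

0.1942 mol/L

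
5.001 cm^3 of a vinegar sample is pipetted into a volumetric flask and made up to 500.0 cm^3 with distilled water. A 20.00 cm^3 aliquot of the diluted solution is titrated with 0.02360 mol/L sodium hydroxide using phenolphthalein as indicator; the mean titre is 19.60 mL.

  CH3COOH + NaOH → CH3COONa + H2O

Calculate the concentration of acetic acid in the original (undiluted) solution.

2.312 mol/L

n(NaOH) = 0.01960 × 0.02360 = 4.626 × 10^-4 mol
n(CH3COOH) in the aliquot = 4.626 × 10^-4 mol (1:1 ratio)
[CH3COOH]_dilute = 4.626 × 10^-4 / 0.02000 = 0.02313 mol/L
Dilution factor = 500.0 / 5.001 = 99.98
[CH3COOH]_stock = 0.02313 × 99.98 = 2.312 mol/L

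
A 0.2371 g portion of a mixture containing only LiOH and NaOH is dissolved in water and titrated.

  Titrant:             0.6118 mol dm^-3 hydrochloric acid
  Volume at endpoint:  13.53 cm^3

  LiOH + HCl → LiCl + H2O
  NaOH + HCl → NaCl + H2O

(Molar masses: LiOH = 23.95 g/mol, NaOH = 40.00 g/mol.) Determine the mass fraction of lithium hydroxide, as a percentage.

59.16 %

n(HCl) = 0.01353 × 0.6118 = 8.278 × 10^-3 mol
Let x = n(LiOH), y = n(NaOH).
Titrant: 1x + 1y = 8.278 × 10^-3;  mass: 23.95x + 40.00y = 0.2371
Solving, x = 5.857 × 10^-3 mol, y = 2.421 × 10^-3 mol
mass of LiOH = 5.857 × 10^-3 × 23.95 = 0.1403 g
% LiOH = 0.1403 / 0.2371 × 100 = 59.16 %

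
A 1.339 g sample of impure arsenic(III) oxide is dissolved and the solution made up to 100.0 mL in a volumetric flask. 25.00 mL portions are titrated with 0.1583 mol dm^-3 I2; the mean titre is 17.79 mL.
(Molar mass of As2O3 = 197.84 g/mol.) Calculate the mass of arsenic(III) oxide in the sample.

1.114 g

As2O3 + 2 I2 + 2 H2O → As2O5 + 4 HI
n(I2) per titration = 0.01779 × 0.1583 = 2.816 × 10^-3 mol
From the 1:2 ratio, n(As2O3) in each aliquot = 1/2 × 2.816 × 10^-3 = 1.408 × 10^-3 mol
n(As2O3) in the whole flask = 1.408 × 10^-3 × 100.0/25.00 = 5.632 × 10^-3 mol
mass of As2O3 = 5.632 × 10^-3 × 197.84 = 1.114 g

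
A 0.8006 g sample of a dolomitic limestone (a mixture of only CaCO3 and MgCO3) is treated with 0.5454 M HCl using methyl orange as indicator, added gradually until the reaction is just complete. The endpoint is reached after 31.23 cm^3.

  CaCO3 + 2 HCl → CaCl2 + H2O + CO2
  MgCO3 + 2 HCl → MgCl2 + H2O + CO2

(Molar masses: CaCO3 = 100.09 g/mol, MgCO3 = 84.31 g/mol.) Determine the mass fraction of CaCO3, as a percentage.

n(HCl) = 0.03123 × 0.5454 = 0.01703 mol
Let x = n(CaCO3), y = n(MgCO3).
Titrant: 2x + 2y = 0.01703;  mass: 100.09x + 84.31y = 0.8006
Solving, x = 5.233 × 10^-3 mol, y = 3.283 × 10^-3 mol
mass of CaCO3 = 5.233 × 10^-3 × 100.09 = 0.5238 g
% CaCO3 = 0.5238 / 0.8006 × 100 = 65.43 %

65.43 %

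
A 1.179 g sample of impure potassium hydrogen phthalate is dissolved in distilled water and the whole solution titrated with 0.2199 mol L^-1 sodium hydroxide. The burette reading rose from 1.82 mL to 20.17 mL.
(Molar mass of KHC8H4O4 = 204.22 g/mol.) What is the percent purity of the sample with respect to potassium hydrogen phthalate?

KHC8H4O4 + NaOH → KNaC8H4O4 + H2O
n(NaOH) = 0.01835 L × 0.2199 mol/L = 4.035 × 10^-3 mol
n(KHC8H4O4) = 4.035 × 10^-3 mol (1:1 ratio)
mass of KHC8H4O4 = 4.035 × 10^-3 × 204.22 g/mol = 0.8241 g
% KHC8H4O4 = 0.8241 / 1.179 × 100 = 69.89 %

69.89 %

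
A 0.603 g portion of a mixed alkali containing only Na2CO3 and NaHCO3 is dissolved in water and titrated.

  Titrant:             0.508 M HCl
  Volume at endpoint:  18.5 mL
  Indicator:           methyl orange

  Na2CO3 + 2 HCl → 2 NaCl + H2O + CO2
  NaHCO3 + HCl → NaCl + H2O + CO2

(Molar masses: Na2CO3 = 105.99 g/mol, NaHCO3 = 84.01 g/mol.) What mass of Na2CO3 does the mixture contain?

0.319 g

n(HCl) = 0.0185 × 0.508 = 9.40 × 10^-3 mol
Let x = n(Na2CO3), y = n(NaHCO3).
Titrant: 2x + 1y = 9.40 × 10^-3;  mass: 105.99x + 84.01y = 0.603
Solving, x = 3.01 × 10^-3 mol, y = 3.38 × 10^-3 mol
mass of Na2CO3 = 3.01 × 10^-3 × 105.99 = 0.319 g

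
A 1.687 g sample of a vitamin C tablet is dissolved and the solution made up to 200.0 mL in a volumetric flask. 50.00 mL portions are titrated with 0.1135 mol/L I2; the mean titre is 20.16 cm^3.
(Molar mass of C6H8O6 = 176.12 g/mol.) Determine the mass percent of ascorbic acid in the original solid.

95.55 %

C6H8O6 + I2 → C6H6O6 + 2 HI
n(I2) per titration = 0.02016 × 0.1135 = 2.288 × 10^-3 mol
n(C6H8O6) in each aliquot = 2.288 × 10^-3 mol (1:1 ratio)
n(C6H8O6) in the whole flask = 2.288 × 10^-3 × 200.0/50.00 = 9.153 × 10^-3 mol
mass of C6H8O6 = 9.153 × 10^-3 × 176.12 = 1.612 g
% C6H8O6 = 1.612 / 1.687 × 100 = 95.55 %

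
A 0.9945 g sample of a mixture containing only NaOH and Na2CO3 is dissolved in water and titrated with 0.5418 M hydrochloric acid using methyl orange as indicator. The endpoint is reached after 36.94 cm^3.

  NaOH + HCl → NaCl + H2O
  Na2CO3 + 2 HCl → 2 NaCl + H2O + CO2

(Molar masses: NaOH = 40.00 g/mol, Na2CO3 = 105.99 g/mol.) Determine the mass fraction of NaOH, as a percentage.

n(HCl) = 0.03694 × 0.5418 = 0.02001 mol
Let x = n(NaOH), y = n(Na2CO3).
Titrant: 1x + 2y = 0.02001;  mass: 40.00x + 105.99y = 0.9945
Solving, x = 5.090 × 10^-3 mol, y = 7.462 × 10^-3 mol
mass of NaOH = 5.090 × 10^-3 × 40.00 = 0.2036 g
% NaOH = 0.2036 / 0.9945 × 100 = 20.47 %

20.47 %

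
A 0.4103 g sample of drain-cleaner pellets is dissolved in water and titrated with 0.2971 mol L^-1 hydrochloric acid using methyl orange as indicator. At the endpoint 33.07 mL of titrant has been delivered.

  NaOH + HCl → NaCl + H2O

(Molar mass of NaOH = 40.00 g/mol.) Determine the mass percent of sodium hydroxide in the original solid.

n(HCl) = 0.03307 L × 0.2971 mol/L = 9.825 × 10^-3 mol
n(NaOH) = 9.825 × 10^-3 mol (1:1 ratio)
mass of NaOH = 9.825 × 10^-3 × 40.00 g/mol = 0.3930 g
% NaOH = 0.3930 / 0.4103 × 100 = 95.78 %

95.78 %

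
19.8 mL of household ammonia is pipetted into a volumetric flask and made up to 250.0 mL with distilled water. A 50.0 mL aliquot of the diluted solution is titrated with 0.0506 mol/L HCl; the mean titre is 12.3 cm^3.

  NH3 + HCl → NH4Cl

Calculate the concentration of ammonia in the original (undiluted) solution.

n(HCl) = 0.0123 × 0.0506 = 6.22 × 10^-4 mol
n(NH3) in the aliquot = 6.22 × 10^-4 mol (1:1 ratio)
[NH3]_dilute = 6.22 × 10^-4 / 0.0500 = 0.0124 mol/L
Dilution factor = 250.0 / 19.8 = 12.63
[NH3]_stock = 0.0124 × 12.63 = 0.157 mol/L

0.157 mol/L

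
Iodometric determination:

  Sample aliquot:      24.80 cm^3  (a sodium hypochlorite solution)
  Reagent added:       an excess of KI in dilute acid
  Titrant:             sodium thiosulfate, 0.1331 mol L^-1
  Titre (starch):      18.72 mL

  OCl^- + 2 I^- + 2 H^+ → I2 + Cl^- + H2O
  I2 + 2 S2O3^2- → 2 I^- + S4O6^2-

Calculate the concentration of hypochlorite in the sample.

n(S2O3^2-) = 0.01872 × 0.1331 = 2.492 × 10^-3 mol
n(I2) = n(S2O3^2-)/2 = 1.246 × 10^-3 mol
n(OCl^-) in the aliquot = 1.246 × 10^-3 mol (1:1 ratio)
[OCl^-] = 1.246 × 10^-3 / 0.02480 = 0.05023 mol/L

0.05023 mol/L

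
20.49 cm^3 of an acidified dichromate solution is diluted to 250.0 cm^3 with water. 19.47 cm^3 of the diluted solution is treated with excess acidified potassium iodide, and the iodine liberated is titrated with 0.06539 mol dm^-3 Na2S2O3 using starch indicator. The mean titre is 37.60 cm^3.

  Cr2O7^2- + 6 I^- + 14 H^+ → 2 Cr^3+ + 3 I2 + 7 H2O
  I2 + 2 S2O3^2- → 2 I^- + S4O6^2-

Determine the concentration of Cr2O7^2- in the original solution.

0.2568 mol/L

n(S2O3^2-) = 0.03760 × 0.06539 = 2.459 × 10^-3 mol
n(I2) = n(S2O3^2-)/2 = 1.229 × 10^-3 mol
From the 1:3 ratio, n(Cr2O7^2-) in the aliquot = 1/3 × 1.229 × 10^-3 = 4.098 × 10^-4 mol
[Cr2O7^2-]_dilute = 4.098 × 10^-4 / 0.01947 = 0.02105 mol/L
[Cr2O7^2-]_original = 0.02105 × 250.0/20.49 = 0.2568 mol/L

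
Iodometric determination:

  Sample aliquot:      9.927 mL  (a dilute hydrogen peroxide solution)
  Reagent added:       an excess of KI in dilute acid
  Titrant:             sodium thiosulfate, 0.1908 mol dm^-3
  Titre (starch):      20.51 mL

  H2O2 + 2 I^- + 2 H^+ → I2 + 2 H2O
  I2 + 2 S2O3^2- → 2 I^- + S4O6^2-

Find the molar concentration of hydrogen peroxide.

0.1971 mol/L

n(S2O3^2-) = 0.02051 × 0.1908 = 3.913 × 10^-3 mol
n(I2) = n(S2O3^2-)/2 = 1.957 × 10^-3 mol
n(H2O2) in the aliquot = 1.957 × 10^-3 mol (1:1 ratio)
[H2O2] = 1.957 × 10^-3 / 0.009927 = 0.1971 mol/L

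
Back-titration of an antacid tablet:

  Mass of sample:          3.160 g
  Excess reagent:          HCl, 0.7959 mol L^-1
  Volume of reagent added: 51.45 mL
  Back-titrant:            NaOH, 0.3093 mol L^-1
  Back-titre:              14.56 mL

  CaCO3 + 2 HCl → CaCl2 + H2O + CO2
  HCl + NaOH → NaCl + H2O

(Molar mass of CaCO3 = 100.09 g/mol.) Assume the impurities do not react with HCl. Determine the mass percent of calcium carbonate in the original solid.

n(HCl) added = 0.05145 × 0.7959 = 0.04095 mol
n(NaOH) used in back-titration = 0.01456 × 0.3093 = 4.503 × 10^-3 mol
n(HCl) left over = 4.503 × 10^-3 mol (1:1 ratio)
n(HCl) consumed by analyte = 0.04095 − 4.503 × 10^-3 = 0.03645 mol
From the 1:2 ratio, n(CaCO3) = 1/2 × 0.03645 = 0.01822 mol
mass of CaCO3 = 0.01822 × 100.09 = 1.824 g
% CaCO3 = 1.824 / 3.160 × 100 = 57.72 %

57.72 %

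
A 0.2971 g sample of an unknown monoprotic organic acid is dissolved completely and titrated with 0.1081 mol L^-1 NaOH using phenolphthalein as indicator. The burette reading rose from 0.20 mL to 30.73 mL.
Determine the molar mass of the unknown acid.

90.02 g/mol

n(NaOH) = 0.03053 L × 0.1081 mol/L = 3.300 × 10^-3 mol
n(HA) = 3.300 × 10^-3 mol (1:1 ratio)
M = m / n = 0.2971 g / 3.300 × 10^-3 mol = 90.02 g/mol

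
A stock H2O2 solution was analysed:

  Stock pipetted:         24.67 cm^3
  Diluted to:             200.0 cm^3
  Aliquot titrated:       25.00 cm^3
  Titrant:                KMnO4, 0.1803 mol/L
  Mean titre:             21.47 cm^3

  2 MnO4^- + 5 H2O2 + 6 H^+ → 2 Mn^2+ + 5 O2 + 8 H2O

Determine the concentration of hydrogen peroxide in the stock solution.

n(KMnO4) = 0.02147 × 0.1803 = 3.871 × 10^-3 mol
From the 5:2 ratio, n(H2O2) in the aliquot = 5/2 × 3.871 × 10^-3 = 9.678 × 10^-3 mol
[H2O2]_dilute = 9.678 × 10^-3 / 0.02500 = 0.3871 mol/L
Dilution factor = 200.0 / 24.67 = 8.107
[H2O2]_stock = 0.3871 × 8.107 = 3.138 mol/L

3.138 mol/L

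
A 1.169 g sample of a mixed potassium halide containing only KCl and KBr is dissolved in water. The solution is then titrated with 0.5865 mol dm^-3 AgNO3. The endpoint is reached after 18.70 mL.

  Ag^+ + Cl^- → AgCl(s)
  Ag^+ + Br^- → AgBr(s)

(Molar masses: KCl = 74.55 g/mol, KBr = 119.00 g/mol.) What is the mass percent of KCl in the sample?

n(AgNO3) = 0.01870 × 0.5865 = 0.01097 mol
Let x = n(KCl), y = n(KBr).
Titrant: 1x + 1y = 0.01097;  mass: 74.55x + 119.00y = 1.169
Solving, x = 3.063 × 10^-3 mol, y = 7.905 × 10^-3 mol
mass of KCl = 3.063 × 10^-3 × 74.55 = 0.2283 g
% KCl = 0.2283 / 1.169 × 100 = 19.53 %

19.53 %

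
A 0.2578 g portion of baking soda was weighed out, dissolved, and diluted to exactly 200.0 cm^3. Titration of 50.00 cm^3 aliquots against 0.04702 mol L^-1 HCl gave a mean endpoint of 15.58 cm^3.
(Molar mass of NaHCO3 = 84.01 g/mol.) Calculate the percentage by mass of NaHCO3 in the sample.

95.49 %

NaHCO3 + HCl → NaCl + H2O + CO2
n(HCl) per titration = 0.01558 × 0.04702 = 7.326 × 10^-4 mol
n(NaHCO3) in each aliquot = 7.326 × 10^-4 mol (1:1 ratio)
n(NaHCO3) in the whole flask = 7.326 × 10^-4 × 200.0/50.00 = 2.930 × 10^-3 mol
mass of NaHCO3 = 2.930 × 10^-3 × 84.01 = 0.2462 g
% NaHCO3 = 0.2462 / 0.2578 × 100 = 95.49 %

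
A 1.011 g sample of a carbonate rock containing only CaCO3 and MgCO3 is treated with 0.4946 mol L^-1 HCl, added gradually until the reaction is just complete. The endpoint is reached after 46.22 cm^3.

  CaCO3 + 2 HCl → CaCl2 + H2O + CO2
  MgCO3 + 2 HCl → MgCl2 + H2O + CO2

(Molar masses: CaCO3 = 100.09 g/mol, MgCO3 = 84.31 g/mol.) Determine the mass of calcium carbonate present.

n(HCl) = 0.04622 × 0.4946 = 0.02286 mol
Let x = n(CaCO3), y = n(MgCO3).
Titrant: 2x + 2y = 0.02286;  mass: 100.09x + 84.31y = 1.011
Solving, x = 2.999 × 10^-3 mol, y = 8.432 × 10^-3 mol
mass of CaCO3 = 2.999 × 10^-3 × 100.09 = 0.3001 g

0.3001 g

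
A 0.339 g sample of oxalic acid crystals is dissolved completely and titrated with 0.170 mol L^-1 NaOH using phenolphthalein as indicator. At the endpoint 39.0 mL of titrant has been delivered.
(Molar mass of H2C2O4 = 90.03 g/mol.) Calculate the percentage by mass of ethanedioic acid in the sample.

88.0 %

H2C2O4 + 2 NaOH → Na2C2O4 + 2 H2O
n(NaOH) = 0.0390 L × 0.170 mol/L = 6.63 × 10^-3 mol
From the 1:2 ratio, n(H2C2O4) = 1/2 × 6.63 × 10^-3 = 3.32 × 10^-3 mol
mass of H2C2O4 = 3.32 × 10^-3 × 90.03 g/mol = 0.298 g
% H2C2O4 = 0.298 / 0.339 × 100 = 88.0 %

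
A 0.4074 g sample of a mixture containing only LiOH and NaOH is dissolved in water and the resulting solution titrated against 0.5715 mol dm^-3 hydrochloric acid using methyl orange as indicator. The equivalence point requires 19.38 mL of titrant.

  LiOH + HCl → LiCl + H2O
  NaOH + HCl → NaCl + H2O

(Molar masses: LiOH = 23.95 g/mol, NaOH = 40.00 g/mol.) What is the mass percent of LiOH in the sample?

n(HCl) = 0.01938 × 0.5715 = 0.01108 mol
Let x = n(LiOH), y = n(NaOH).
Titrant: 1x + 1y = 0.01108;  mass: 23.95x + 40.00y = 0.4074
Solving, x = 2.220 × 10^-3 mol, y = 8.856 × 10^-3 mol
mass of LiOH = 2.220 × 10^-3 × 23.95 = 0.05316 g
% LiOH = 0.05316 / 0.4074 × 100 = 13.05 %

13.05 %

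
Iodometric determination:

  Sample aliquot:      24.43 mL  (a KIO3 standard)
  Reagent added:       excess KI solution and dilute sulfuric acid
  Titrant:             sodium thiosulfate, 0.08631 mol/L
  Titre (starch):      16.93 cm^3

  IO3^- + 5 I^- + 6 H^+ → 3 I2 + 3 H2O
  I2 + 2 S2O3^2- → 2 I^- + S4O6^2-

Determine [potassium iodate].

0.009969 mol/L

n(S2O3^2-) = 0.01693 × 0.08631 = 1.461 × 10^-3 mol
n(I2) = n(S2O3^2-)/2 = 7.306 × 10^-4 mol
From the 1:3 ratio, n(IO3^-) in the aliquot = 1/3 × 7.306 × 10^-4 = 2.435 × 10^-4 mol
[IO3^-] = 2.435 × 10^-4 / 0.02443 = 0.009969 mol/L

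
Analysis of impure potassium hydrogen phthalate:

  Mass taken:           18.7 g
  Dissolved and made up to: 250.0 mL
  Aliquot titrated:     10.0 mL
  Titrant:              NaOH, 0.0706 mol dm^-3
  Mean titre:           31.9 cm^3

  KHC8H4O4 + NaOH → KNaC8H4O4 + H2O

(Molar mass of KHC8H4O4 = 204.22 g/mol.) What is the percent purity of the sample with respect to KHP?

n(NaOH) per titration = 0.0319 × 0.0706 = 2.25 × 10^-3 mol
n(KHC8H4O4) in each aliquot = 2.25 × 10^-3 mol (1:1 ratio)
n(KHC8H4O4) in the whole flask = 2.25 × 10^-3 × 250.0/10.0 = 0.0563 mol
mass of KHC8H4O4 = 0.0563 × 204.22 = 11.5 g
% KHC8H4O4 = 11.5 / 18.7 × 100 = 61.5 %

61.5 %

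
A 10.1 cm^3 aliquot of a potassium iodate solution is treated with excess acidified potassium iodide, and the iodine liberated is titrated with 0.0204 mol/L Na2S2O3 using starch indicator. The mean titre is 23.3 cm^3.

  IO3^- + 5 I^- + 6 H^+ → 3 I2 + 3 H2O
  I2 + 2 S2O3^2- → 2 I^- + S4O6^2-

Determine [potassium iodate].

n(S2O3^2-) = 0.0233 × 0.0204 = 4.75 × 10^-4 mol
n(I2) = n(S2O3^2-)/2 = 2.38 × 10^-4 mol
From the 1:3 ratio, n(IO3^-) in the aliquot = 1/3 × 2.38 × 10^-4 = 7.92 × 10^-5 mol
[IO3^-] = 7.92 × 10^-5 / 0.0101 = 0.00784 mol/L

0.00784 mol/L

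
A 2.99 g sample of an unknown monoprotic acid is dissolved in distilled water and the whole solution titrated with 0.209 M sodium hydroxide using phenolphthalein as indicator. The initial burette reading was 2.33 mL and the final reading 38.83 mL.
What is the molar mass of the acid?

n(NaOH) = 0.0365 L × 0.209 mol/L = 7.63 × 10^-3 mol
n(HA) = 7.63 × 10^-3 mol (1:1 ratio)
M = m / n = 2.99 g / 7.63 × 10^-3 mol = 392 g/mol

392 g/mol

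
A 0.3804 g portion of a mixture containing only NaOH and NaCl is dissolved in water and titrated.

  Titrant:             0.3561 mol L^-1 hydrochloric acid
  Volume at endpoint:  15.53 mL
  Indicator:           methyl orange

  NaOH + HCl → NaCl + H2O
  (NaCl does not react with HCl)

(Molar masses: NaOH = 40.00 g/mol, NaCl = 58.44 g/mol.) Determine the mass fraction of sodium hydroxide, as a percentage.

58.15 %

n(HCl) = 0.01553 × 0.3561 = 5.530 × 10^-3 mol
Let x = n(NaOH), y = n(NaCl).
Titrant: 1x = 5.530 × 10^-3;  mass: 40.00x + 58.44y = 0.3804
Solving, x = 5.530 × 10^-3 mol, y = 2.724 × 10^-3 mol
mass of NaOH = 5.530 × 10^-3 × 40.00 = 0.2212 g
% NaOH = 0.2212 / 0.3804 × 100 = 58.15 %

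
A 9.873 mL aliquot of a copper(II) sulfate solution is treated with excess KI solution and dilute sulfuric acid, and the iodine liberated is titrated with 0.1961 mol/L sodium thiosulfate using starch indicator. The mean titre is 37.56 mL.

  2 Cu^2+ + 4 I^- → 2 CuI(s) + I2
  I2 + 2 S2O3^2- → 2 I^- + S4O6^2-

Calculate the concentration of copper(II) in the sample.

0.7460 mol/L

n(S2O3^2-) = 0.03756 × 0.1961 = 7.366 × 10^-3 mol
n(I2) = n(S2O3^2-)/2 = 3.683 × 10^-3 mol
From the 2:1 ratio, n(Cu2+) in the aliquot = 2/1 × 3.683 × 10^-3 = 7.366 × 10^-3 mol
[Cu2+] = 7.366 × 10^-3 / 0.009873 = 0.7460 mol/L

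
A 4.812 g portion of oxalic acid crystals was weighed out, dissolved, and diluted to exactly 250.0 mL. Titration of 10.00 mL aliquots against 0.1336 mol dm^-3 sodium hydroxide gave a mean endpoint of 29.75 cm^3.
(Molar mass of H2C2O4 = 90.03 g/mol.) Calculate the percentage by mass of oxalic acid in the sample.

H2C2O4 + 2 NaOH → Na2C2O4 + 2 H2O
n(NaOH) per titration = 0.02975 × 0.1336 = 3.975 × 10^-3 mol
From the 1:2 ratio, n(H2C2O4) in each aliquot = 1/2 × 3.975 × 10^-3 = 1.987 × 10^-3 mol
n(H2C2O4) in the whole flask = 1.987 × 10^-3 × 250.0/10.00 = 0.04968 mol
mass of H2C2O4 = 0.04968 × 90.03 = 4.473 g
% H2C2O4 = 4.473 / 4.812 × 100 = 92.95 %

92.95 %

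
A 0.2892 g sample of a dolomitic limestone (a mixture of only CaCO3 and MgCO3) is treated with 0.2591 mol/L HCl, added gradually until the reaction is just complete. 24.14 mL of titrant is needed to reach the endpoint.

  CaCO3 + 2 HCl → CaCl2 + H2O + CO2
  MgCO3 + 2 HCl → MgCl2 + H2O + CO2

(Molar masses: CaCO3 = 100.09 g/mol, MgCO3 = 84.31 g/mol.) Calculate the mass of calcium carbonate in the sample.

0.1620 g

n(HCl) = 0.02414 × 0.2591 = 6.255 × 10^-3 mol
Let x = n(CaCO3), y = n(MgCO3).
Titrant: 2x + 2y = 6.255 × 10^-3;  mass: 100.09x + 84.31y = 0.2892
Solving, x = 1.618 × 10^-3 mol, y = 1.509 × 10^-3 mol
mass of CaCO3 = 1.618 × 10^-3 × 100.09 = 0.1620 g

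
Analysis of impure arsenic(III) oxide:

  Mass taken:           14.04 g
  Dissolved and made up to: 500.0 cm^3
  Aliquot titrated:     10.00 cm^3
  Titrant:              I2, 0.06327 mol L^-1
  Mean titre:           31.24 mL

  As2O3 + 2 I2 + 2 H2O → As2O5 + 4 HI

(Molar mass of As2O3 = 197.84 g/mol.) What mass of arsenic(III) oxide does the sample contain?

n(I2) per titration = 0.03124 × 0.06327 = 1.977 × 10^-3 mol
From the 1:2 ratio, n(As2O3) in each aliquot = 1/2 × 1.977 × 10^-3 = 9.883 × 10^-4 mol
n(As2O3) in the whole flask = 9.883 × 10^-4 × 500.0/10.00 = 0.04941 mol
mass of As2O3 = 0.04941 × 197.84 = 9.776 g

9.776 g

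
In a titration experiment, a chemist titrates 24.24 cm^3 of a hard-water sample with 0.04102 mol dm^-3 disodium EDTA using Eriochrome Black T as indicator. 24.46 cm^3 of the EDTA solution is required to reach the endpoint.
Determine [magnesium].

0.04139 mol/L

Mg^2+ + EDTA^4- → [Mg(EDTA)]^2-
n(EDTA) = 0.02446 L × 0.04102 mol/L = 1.003 × 10^-3 mol
n(Mg2+) = 1.003 × 10^-3 mol (1:1 mole ratio)
[Mg2+] = 1.003 × 10^-3 mol / 0.02424 L = 0.04139 mol/L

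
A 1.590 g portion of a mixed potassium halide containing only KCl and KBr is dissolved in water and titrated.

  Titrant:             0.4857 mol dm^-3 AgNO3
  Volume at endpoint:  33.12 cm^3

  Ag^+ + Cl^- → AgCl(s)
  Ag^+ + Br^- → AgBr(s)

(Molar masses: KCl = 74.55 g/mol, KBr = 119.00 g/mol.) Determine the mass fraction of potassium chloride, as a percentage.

n(AgNO3) = 0.03312 × 0.4857 = 0.01609 mol
Let x = n(KCl), y = n(KBr).
Titrant: 1x + 1y = 0.01609;  mass: 74.55x + 119.00y = 1.590
Solving, x = 7.295 × 10^-3 mol, y = 8.791 × 10^-3 mol
mass of KCl = 7.295 × 10^-3 × 74.55 = 0.5439 g
% KCl = 0.5439 / 1.590 × 100 = 34.21 %

34.21 %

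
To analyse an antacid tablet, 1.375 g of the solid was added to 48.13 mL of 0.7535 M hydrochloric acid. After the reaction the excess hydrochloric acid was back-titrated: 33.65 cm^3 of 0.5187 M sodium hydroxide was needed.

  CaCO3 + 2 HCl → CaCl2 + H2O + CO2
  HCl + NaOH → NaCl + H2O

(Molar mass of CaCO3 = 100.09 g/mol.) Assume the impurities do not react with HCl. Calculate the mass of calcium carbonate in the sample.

0.9414 g

n(HCl) added = 0.04813 × 0.7535 = 0.03627 mol
n(NaOH) used in back-titration = 0.03365 × 0.5187 = 0.01745 mol
n(HCl) left over = 0.01745 mol (1:1 ratio)
n(HCl) consumed by analyte = 0.03627 − 0.01745 = 0.01881 mol
From the 1:2 ratio, n(CaCO3) = 1/2 × 0.01881 = 9.406 × 10^-3 mol
mass of CaCO3 = 9.406 × 10^-3 × 100.09 = 0.9414 g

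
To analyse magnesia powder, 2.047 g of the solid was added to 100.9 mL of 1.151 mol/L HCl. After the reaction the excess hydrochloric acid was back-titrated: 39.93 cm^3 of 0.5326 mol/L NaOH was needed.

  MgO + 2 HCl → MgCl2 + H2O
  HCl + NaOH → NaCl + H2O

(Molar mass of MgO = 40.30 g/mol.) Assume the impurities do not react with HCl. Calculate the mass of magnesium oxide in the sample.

1.912 g

n(HCl) added = 0.1009 × 1.151 = 0.1161 mol
n(NaOH) used in back-titration = 0.03993 × 0.5326 = 0.02127 mol
n(HCl) left over = 0.02127 mol (1:1 ratio)
n(HCl) consumed by analyte = 0.1161 − 0.02127 = 0.09487 mol
From the 1:2 ratio, n(MgO) = 1/2 × 0.09487 = 0.04743 mol
mass of MgO = 0.04743 × 40.30 = 1.912 g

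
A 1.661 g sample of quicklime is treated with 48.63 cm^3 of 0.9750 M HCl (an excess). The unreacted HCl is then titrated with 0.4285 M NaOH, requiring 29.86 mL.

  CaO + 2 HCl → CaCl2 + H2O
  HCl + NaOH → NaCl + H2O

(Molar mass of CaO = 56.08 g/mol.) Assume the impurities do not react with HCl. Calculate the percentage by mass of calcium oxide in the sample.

n(HCl) added = 0.04863 × 0.9750 = 0.04741 mol
n(NaOH) used in back-titration = 0.02986 × 0.4285 = 0.01280 mol
n(HCl) left over = 0.01280 mol (1:1 ratio)
n(HCl) consumed by analyte = 0.04741 − 0.01280 = 0.03462 mol
From the 1:2 ratio, n(CaO) = 1/2 × 0.03462 = 0.01731 mol
mass of CaO = 0.01731 × 56.08 = 0.9707 g
% CaO = 0.9707 / 1.661 × 100 = 58.44 %

58.44 %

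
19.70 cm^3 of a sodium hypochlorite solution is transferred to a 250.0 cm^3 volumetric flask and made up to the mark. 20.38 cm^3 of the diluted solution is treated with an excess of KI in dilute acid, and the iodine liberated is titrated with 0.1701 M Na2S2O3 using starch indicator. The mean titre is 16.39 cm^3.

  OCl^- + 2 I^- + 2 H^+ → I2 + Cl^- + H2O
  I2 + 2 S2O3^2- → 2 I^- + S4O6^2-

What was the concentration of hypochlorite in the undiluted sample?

0.8680 M

n(S2O3^2-) = 0.01639 × 0.1701 = 2.788 × 10^-3 mol
n(I2) = n(S2O3^2-)/2 = 1.394 × 10^-3 mol
n(OCl^-) in the aliquot = 1.394 × 10^-3 mol (1:1 ratio)
[OCl^-]_dilute = 1.394 × 10^-3 / 0.02038 = 0.06840 mol/L
[OCl^-]_original = 0.06840 × 250.0/19.70 = 0.8680 mol/L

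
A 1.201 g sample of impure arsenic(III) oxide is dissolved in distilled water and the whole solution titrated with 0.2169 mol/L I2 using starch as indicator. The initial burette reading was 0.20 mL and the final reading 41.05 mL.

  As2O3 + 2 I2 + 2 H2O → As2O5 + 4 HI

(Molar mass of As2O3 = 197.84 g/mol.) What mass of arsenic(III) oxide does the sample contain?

n(I2) = 0.04085 L × 0.2169 mol/L = 8.860 × 10^-3 mol
From the 1:2 ratio, n(As2O3) = 1/2 × 8.860 × 10^-3 = 4.430 × 10^-3 mol
mass of As2O3 = 4.430 × 10^-3 × 197.84 g/mol = 0.8765 g

0.8765 g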